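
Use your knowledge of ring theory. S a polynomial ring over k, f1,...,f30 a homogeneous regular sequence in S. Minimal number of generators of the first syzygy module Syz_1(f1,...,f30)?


Regular sequence => Koszul complex is the minimal free resolution.
Syz_1 minimally generated by Koszul relations f_i*e_j - f_j*e_i (i<j): mu(Syz_1) = beta_2 = C(m,2) = m(m-1)/2
m=30
30*29/2 = 435


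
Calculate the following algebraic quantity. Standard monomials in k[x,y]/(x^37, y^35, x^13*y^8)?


k[x,y]/I, I = (x^37, y^35, x^13*y^8)
Rect: 37x35=1295. Corner: (37-13)x(35-8)=648.
dim = 1295-648 = 647


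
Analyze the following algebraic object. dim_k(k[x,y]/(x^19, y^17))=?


Basis: x^i*y^j, i<19, j<17
19*17=323


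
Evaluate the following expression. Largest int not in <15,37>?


gcd(15,37)=1 => F=ab-a-b=15*37-15-37=555-52=503


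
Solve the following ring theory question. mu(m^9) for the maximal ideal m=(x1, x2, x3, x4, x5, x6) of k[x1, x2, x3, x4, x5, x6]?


Graded Nakayama: mu(m^d) = dim_k (m^d/m^(d+1)) = #degree-9 monomials in 6 vars
C(n+d-1,d)=C(14,9)=2002


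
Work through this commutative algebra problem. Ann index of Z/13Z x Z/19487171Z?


Exponent = lcm of the cyclic orders; pairwise coprime => product.
13^1*11^7=13*19487171=253333223


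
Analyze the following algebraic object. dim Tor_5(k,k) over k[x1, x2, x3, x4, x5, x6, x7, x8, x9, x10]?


Koszul: C(n,i)=C(10,5)=252


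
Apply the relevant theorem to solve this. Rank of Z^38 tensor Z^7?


rank(M(x)N) = rank(M)*rank(N)
38*7 = 266


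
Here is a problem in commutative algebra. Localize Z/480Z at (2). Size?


2-primary part: 480=2^5*15
Size=2^5=32


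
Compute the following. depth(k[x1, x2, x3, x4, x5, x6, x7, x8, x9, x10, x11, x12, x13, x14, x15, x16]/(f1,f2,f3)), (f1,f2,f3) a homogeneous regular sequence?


depth(R)=16
depth(R/I)=16-3=13


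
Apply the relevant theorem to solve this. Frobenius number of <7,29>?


gcd(7,29)=1 => F=ab-a-b=7*29-7-29=203-36=167


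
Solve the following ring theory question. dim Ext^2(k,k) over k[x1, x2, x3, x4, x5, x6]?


C(n,i)=C(6,2)=15


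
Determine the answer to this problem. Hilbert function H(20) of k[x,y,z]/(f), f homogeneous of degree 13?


C(22,2)-C(9,2)=231-36=195


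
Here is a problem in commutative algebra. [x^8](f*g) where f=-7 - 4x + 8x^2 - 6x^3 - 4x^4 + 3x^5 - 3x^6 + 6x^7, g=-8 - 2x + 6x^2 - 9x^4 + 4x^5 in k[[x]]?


[x^8] = sum a_i*b_j, i+j=8
  -6*4=-24
  -4*-9=36
  -3*6=-18
  6*-2=-12
Sum=-18


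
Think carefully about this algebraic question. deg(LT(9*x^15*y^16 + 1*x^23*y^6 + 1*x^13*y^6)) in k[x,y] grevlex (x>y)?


LT: 9*x^15*y^16
deg_x=15, deg_y=16
Total=15+16=31


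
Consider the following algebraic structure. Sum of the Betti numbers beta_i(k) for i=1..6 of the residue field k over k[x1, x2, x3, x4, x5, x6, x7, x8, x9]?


Koszul resolution: beta_i(k)=C(n,i), n=9
C(9,1)=9, C(9,2)=36, C(9,3)=84, C(9,4)=126, C(9,5)=126, C(9,6)=84
Sum=465


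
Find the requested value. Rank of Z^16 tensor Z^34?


rank(M(x)N) = rank(M)*rank(N)
16*34 = 544


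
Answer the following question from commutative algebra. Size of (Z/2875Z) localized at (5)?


5-primary part: 2875=5^3*23
Size=5^3=125


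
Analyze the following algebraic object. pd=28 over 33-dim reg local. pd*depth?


pd+depth=33
depth=33-28=5
pd*depth=28*5=140


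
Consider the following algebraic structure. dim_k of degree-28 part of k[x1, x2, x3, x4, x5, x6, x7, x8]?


C(d+n-1,n-1)=C(35,7)=6724520


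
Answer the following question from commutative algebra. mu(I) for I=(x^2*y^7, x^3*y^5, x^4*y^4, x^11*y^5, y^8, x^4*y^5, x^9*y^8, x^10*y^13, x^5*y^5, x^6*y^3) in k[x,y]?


Remove redundant (divisible by others).
x^5*y^5 redundant.
x^10*y^13 redundant.
x^4*y^5 redundant.
x^11*y^5 redundant.
x^9*y^8 redundant.
Min: x^6*y^3, x^4*y^4, x^3*y^5, x^2*y^7, y^8
Count=5


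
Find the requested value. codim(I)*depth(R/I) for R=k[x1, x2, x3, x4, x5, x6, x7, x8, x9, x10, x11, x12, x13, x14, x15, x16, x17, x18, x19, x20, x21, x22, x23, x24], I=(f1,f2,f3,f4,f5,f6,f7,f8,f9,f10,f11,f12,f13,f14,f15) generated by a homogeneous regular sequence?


codim=15, depth=dim(R/I)=24-15=9
Product=15*9=135


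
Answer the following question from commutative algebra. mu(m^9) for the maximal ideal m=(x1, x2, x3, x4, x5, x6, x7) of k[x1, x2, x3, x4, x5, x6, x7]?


Graded Nakayama: mu(m^d) = dim_k (m^d/m^(d+1)) = #degree-9 monomials in 7 vars
C(n+d-1,d)=C(15,9)=5005


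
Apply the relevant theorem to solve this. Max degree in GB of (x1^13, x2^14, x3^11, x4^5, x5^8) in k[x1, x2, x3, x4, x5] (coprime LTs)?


Pure powers, coprime LTs => already GB.
Degrees: 13, 14, 11, 5, 8
Max=14


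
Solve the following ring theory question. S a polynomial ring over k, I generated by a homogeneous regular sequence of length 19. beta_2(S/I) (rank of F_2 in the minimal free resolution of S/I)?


Regular sequence => Koszul complex is the minimal free resolution.
Syz_1 minimally generated by Koszul relations f_i*e_j - f_j*e_i (i<j): mu(Syz_1) = beta_2 = C(m,2) = m(m-1)/2
m=19
19*18/2 = 171


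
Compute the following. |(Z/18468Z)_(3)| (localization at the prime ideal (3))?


3-primary part: 18468=3^5*76
Size=3^5=243


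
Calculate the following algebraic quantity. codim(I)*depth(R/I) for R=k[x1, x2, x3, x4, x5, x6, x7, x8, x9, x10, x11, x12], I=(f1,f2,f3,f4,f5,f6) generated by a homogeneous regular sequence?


codim=6, depth=dim(R/I)=12-6=6
Product=6*6=36


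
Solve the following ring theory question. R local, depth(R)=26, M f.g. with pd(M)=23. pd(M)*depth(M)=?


pd+depth=26
depth=26-23=3
pd*depth=23*3=69


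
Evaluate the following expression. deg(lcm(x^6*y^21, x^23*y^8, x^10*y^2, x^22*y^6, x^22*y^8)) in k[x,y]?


lcm = componentwise max:
x: max(6,23,10,22,22)=23
y: max(21,8,2,6,8)=21
Total=23+21=44


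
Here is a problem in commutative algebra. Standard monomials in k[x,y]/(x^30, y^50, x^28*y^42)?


k[x,y]/I, I = (x^30, y^50, x^28*y^42)
Rect: 30x50=1500. Corner: (30-28)x(50-42)=16.
dim = 1500-16 = 1484


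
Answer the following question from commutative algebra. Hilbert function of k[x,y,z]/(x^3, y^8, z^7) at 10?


Need i<3, j<8, k<7 with i+j+k=10.
For each i, j ranges over max(0,10-i-6)..min(7,10-i):
  i=0: j in [4,7] -> 4
  i=1: j in [3,7] -> 5
  i=2: j in [2,7] -> 6
H(10) = 4+5+6 = 15


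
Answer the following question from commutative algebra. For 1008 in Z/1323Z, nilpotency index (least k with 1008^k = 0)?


1008^k mod 1323:
k=1: 1008
k=2: 0
First zero at k = 2


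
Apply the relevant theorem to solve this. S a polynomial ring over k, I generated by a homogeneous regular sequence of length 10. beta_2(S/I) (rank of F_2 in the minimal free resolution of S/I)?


Regular sequence => Koszul complex is the minimal free resolution.
Syz_1 minimally generated by Koszul relations f_i*e_j - f_j*e_i (i<j): mu(Syz_1) = beta_2 = C(m,2) = m(m-1)/2
m=10
10*9/2 = 45


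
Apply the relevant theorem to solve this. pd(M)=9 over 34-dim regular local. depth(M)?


pd+depth=depth(R)=34
depth=34-9=25


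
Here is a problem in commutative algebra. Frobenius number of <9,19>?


gcd(9,19)=1 => F=ab-a-b=9*19-9-19=171-28=143


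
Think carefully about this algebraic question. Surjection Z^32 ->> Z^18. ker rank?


rank(ker) = 32-18 = 14


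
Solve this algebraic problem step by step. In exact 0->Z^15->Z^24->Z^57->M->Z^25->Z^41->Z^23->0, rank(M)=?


Alt sum=0:
(-1)^0*15 + (-1)^1*24 + (-1)^2*57 + (-1)^3*? + (-1)^4*25 + (-1)^5*41 + (-1)^6*23=0
rank(M)=55


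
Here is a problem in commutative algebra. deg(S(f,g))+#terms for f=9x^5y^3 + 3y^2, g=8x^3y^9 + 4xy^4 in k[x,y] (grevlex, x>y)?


LT(f)=9x^5y^3, LT(g)=8x^3y^9
lcm(LM)=x^5y^9
S(f,g) (scaled by 72 to clear denominators) = 8y^6*f - 9x^2*g = 24y^8 - 36x^3y^4
2 terms, deg 8.
8+2=10


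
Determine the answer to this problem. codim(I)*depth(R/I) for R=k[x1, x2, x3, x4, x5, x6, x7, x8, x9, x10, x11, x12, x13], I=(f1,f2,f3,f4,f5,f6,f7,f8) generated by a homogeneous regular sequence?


codim=8, depth=dim(R/I)=13-8=5
Product=8*5=40


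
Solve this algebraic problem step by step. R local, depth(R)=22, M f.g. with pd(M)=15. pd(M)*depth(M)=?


pd+depth=22
depth=22-15=7
pd*depth=15*7=105


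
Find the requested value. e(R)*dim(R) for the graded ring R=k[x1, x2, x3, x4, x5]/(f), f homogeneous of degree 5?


e(R)=deg(f)=5, dim(R)=5-1=4
e*dim=5*4=20


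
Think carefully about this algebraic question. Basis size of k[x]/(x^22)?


Basis: 1,x,...,x^21
dim=22


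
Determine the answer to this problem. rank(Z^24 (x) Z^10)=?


rank(M(x)N) = rank(M)*rank(N)
24*10 = 240


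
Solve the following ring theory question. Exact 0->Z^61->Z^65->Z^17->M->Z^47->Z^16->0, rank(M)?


Alt sum=0:
(-1)^0*61 + (-1)^1*65 + (-1)^2*17 + (-1)^3*? + (-1)^4*47 + (-1)^5*16=0
rank(M)=44


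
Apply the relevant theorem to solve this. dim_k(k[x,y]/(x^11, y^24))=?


Basis: x^i*y^j, i<11, j<24
11*24=264


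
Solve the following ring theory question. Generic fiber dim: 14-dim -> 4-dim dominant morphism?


dim(fiber)=dim(X)-dim(Y)=14-4=10


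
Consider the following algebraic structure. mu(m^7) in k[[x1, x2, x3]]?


C(n+d-1,d)=C(9,7)=36


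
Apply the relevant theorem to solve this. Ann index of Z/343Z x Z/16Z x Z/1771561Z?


Exponent = lcm of the cyclic orders; pairwise coprime => product.
7^3*2^4*11^6=343*16*1771561=9722326768


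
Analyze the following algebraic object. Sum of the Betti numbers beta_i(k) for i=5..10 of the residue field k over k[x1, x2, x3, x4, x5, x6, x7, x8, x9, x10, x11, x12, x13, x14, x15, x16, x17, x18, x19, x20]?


Koszul resolution: beta_i(k)=C(n,i), n=20
C(20,5)=15504, C(20,6)=38760, C(20,7)=77520, C(20,8)=125970, C(20,9)=167960, C(20,10)=184756
Sum=610470


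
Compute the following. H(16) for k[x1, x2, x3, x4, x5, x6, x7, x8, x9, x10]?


C(d+n-1,n-1)=C(25,9)=2042975


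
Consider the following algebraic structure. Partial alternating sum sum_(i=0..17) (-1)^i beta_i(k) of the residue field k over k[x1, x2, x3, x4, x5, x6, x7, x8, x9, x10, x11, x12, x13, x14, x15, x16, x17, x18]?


Koszul resolution: beta_i(k)=C(n,i), n=18
sum_(i=0..p) (-1)^i C(n,i) = (-1)^p C(n-1,p)
(-1)^17*C(17,17) = (-1)^17*1 = -1


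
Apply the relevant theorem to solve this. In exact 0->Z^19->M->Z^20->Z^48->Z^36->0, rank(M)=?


Alt sum=0:
(-1)^0*19 + (-1)^1*? + (-1)^2*20 + (-1)^3*48 + (-1)^4*36=0
rank(M)=27


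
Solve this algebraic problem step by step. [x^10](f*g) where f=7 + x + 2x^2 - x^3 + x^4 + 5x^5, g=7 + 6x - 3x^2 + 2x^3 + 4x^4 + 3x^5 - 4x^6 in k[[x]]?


[x^10] = sum a_i*b_j, i+j=10
  1*-4=-4
  5*3=15
Sum=11


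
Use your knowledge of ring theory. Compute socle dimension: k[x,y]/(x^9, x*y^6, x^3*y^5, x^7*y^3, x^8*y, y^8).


Socle = ann(m) = span of standard monomials u with x*u, y*u in I (staircase corners).
Minimal generators: x^9, x^8*y, x^7*y^3, x^3*y^5, x*y^6, y^8
Corners: y^7, x^2y^5, x^6y^4, x^7y^2, x^8
Socle dim=5


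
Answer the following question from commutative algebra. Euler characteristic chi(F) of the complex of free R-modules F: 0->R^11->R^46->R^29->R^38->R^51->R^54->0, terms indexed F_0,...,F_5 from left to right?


chi = sum (-1)^i * rank:
(-1)^0*11=11
(-1)^1*46=-46
(-1)^2*29=29
(-1)^3*38=-38
(-1)^4*51=51
(-1)^5*54=-54
chi=-47


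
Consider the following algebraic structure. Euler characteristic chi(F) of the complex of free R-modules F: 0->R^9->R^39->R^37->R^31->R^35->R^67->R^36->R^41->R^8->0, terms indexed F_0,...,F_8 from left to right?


chi = sum (-1)^i * rank:
(-1)^0*9=9
(-1)^1*39=-39
(-1)^2*37=37
(-1)^3*31=-31
(-1)^4*35=35
(-1)^5*67=-67
(-1)^6*36=36
(-1)^7*41=-41
(-1)^8*8=8
chi=-53


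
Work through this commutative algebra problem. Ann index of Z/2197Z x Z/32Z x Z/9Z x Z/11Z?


Exponent = lcm of the cyclic orders; pairwise coprime => product.
13^3*2^5*3^2*11^1=2197*32*9*11=6960096


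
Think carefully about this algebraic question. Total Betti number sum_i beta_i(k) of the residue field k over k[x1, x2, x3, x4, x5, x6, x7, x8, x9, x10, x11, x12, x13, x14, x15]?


Koszul resolution: beta_i(k)=C(n,i), n=15
sum_i C(15,i) = 2^15 = 32768


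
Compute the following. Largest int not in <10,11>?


gcd(10,11)=1 => F=ab-a-b=10*11-10-11=110-21=89


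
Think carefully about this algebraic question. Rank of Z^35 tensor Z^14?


rank(M(x)N) = rank(M)*rank(N)
35*14 = 490


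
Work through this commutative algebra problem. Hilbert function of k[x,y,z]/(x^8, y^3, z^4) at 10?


Need i<8, j<3, k<4 with i+j+k=10.
For each i, j ranges over max(0,10-i-3)..min(2,10-i):
  i=0: j in [7,2] -> 0
  i=1: j in [6,2] -> 0
  i=2: j in [5,2] -> 0
  i=3: j in [4,2] -> 0
  i=4: j in [3,2] -> 0
  i=5: j in [2,2] -> 1
  i=6: j in [1,2] -> 2
  i=7: j in [0,2] -> 3
H(10) = 0+0+0+0+0+1+2+3 = 6


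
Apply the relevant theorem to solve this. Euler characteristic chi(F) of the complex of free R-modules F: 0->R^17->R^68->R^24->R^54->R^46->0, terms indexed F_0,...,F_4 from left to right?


chi = sum (-1)^i * rank:
(-1)^0*17=17
(-1)^1*68=-68
(-1)^2*24=24
(-1)^3*54=-54
(-1)^4*46=46
chi=-35


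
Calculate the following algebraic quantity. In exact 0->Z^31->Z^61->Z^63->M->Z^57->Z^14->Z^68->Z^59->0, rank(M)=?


Alt sum=0:
(-1)^0*31 + (-1)^1*61 + (-1)^2*63 + (-1)^3*? + (-1)^4*57 + (-1)^5*14 + (-1)^6*68 + (-1)^7*59=0
rank(M)=85


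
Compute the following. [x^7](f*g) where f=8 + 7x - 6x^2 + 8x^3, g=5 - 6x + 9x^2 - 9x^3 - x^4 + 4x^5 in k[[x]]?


[x^7] = sum a_i*b_j, i+j=7
  -6*4=-24
  8*-1=-8
Sum=-32


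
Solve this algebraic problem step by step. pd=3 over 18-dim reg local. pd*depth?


pd+depth=18
depth=18-3=15
pd*depth=3*15=45


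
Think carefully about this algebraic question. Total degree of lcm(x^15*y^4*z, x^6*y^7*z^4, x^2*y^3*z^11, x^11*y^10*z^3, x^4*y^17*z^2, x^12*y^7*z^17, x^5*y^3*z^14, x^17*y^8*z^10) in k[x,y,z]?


lcm = componentwise max:
x: max(15,6,2,11,4,12,5,17)=17
y: max(4,7,3,10,17,7,3,8)=17
z: max(1,4,11,3,2,17,14,10)=17
Total=17+17+17=51


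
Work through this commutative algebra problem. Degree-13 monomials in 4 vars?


C(d+n-1,n-1)=C(16,3)=560


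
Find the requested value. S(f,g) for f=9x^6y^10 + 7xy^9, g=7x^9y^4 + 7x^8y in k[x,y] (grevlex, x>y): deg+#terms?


LT(f)=9x^6y^10, LT(g)=7x^9y^4
lcm(LM)=x^9y^10
S(f,g) (scaled by 63 to clear denominators) = 7x^3*f - 9y^6*g = -63x^8y^7 + 49x^4y^9
2 terms, deg 15.
15+2=17


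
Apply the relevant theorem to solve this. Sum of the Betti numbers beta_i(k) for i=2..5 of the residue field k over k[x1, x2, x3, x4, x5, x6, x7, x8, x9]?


Koszul resolution: beta_i(k)=C(n,i), n=9
C(9,2)=36, C(9,3)=84, C(9,4)=126, C(9,5)=126
Sum=372


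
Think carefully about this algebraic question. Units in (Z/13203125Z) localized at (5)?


Local ring = Z/78125Z.
phi(78125) = 5^6*(5-1) = 62500


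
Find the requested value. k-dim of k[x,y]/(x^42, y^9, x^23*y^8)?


k[x,y]/I, I = (x^42, y^9, x^23*y^8)
Rect: 42x9=378. Corner: (42-23)x(9-8)=19.
dim = 378-19 = 359


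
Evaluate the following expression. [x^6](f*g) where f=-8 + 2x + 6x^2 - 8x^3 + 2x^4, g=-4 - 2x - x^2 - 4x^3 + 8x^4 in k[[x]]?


[x^6] = sum a_i*b_j, i+j=6
  6*8=48
  -8*-4=32
  2*-1=-2
Sum=78


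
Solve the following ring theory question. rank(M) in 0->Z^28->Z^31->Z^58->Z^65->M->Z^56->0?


Alt sum=0:
(-1)^0*28 + (-1)^1*31 + (-1)^2*58 + (-1)^3*65 + (-1)^4*? + (-1)^5*56=0
rank(M)=66


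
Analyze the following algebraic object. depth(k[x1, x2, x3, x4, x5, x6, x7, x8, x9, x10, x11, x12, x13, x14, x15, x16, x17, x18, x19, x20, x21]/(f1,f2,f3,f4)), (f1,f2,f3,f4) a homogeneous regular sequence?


depth(R)=21
depth(R/I)=21-4=17


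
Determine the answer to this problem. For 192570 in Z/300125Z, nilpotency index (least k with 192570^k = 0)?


192570^k mod 300125:
k=1: 192570
k=2: 60025
k=3: 0
First zero at k = 3


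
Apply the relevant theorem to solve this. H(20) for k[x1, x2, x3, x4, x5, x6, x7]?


C(d+n-1,n-1)=C(26,6)=230230


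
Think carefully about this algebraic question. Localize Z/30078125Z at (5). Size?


5-primary part: 30078125=5^8*77
Size=5^8=390625


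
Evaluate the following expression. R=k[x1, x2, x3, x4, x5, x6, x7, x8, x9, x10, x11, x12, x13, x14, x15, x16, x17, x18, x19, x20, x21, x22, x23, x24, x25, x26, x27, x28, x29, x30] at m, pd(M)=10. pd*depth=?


pd+depth=30
depth=30-10=20
pd*depth=10*20=200


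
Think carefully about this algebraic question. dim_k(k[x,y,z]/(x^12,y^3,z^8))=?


Basis: x^iy^jz^k, i<12,j<3,k<8
12*3*8=288


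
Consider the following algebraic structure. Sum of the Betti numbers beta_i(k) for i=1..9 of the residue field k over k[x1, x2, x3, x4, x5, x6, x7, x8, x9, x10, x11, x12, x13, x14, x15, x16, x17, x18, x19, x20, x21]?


Koszul resolution: beta_i(k)=C(n,i), n=21
C(21,1)=21, C(21,2)=210, C(21,3)=1330, C(21,4)=5985, C(21,5)=20349, C(21,6)=54264, C(21,7)=116280, C(21,8)=203490, C(21,9)=293930
Sum=695859


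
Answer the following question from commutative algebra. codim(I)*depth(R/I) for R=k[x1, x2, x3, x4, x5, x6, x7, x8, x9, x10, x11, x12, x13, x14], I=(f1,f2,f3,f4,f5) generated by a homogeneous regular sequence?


codim=5, depth=dim(R/I)=14-5=9
Product=5*9=45


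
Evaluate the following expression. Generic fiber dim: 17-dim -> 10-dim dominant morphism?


dim(fiber)=dim(X)-dim(Y)=17-10=7


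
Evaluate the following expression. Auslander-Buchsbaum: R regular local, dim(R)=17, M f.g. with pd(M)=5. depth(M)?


pd+depth=depth(R)=17
depth=17-5=12


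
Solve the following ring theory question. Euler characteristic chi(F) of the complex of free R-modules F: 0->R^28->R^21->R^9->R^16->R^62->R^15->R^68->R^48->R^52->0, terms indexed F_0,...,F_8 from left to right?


chi = sum (-1)^i * rank:
(-1)^0*28=28
(-1)^1*21=-21
(-1)^2*9=9
(-1)^3*16=-16
(-1)^4*62=62
(-1)^5*15=-15
(-1)^6*68=68
(-1)^7*48=-48
(-1)^8*52=52
chi=119


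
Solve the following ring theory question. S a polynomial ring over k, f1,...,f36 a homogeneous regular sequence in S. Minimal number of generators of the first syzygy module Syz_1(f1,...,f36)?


Regular sequence => Koszul complex is the minimal free resolution.
Syz_1 minimally generated by Koszul relations f_i*e_j - f_j*e_i (i<j): mu(Syz_1) = beta_2 = C(m,2) = m(m-1)/2
m=36
36*35/2 = 630


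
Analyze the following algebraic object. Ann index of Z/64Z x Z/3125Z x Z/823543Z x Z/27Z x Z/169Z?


Exponent = lcm of the cyclic orders; pairwise coprime => product.
2^6*5^5*7^7*3^3*13^2=64*3125*823543*27*169=751565341800000


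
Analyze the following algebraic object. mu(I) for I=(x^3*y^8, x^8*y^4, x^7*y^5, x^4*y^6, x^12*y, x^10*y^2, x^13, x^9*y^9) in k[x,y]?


Remove redundant (divisible by others).
x^9*y^9 redundant.
Min: x^13, x^12*y, x^10*y^2, x^8*y^4, x^7*y^5, x^4*y^6, x^3*y^8
Count=7


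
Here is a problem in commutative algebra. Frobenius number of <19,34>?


gcd(19,34)=1 => F=ab-a-b=19*34-19-34=646-53=593


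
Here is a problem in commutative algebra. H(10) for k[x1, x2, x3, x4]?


C(d+n-1,n-1)=C(13,3)=286


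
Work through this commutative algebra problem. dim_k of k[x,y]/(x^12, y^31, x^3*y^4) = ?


k[x,y]/I, I = (x^12, y^31, x^3*y^4)
Rect: 12x31=372. Corner: (12-3)x(31-4)=243.
dim = 372-243 = 129


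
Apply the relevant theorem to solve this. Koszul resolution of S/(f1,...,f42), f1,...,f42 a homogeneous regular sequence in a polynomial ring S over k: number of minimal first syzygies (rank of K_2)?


Regular sequence => Koszul complex is the minimal free resolution.
Syz_1 minimally generated by Koszul relations f_i*e_j - f_j*e_i (i<j): mu(Syz_1) = beta_2 = C(m,2) = m(m-1)/2
m=42
42*41/2 = 861


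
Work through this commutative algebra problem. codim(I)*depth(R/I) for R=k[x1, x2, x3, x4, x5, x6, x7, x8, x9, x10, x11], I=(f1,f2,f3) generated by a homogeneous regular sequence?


codim=3, depth=dim(R/I)=11-3=8
Product=3*8=24


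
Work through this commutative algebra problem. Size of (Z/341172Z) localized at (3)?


3-primary part: 341172=3^8*52
Size=3^8=6561


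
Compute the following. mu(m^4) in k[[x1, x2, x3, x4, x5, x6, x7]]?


C(n+d-1,d)=C(10,4)=210


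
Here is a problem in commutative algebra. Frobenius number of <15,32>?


gcd(15,32)=1 => F=ab-a-b=15*32-15-32=480-47=433


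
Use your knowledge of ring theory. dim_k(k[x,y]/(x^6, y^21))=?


Basis: x^i*y^j, i<6, j<21
6*21=126


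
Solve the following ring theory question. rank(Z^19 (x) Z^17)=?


rank(M(x)N) = rank(M)*rank(N)
19*17 = 323


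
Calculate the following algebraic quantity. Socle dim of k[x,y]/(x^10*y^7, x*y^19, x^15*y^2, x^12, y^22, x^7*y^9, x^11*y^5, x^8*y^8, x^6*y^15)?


Socle = ann(m) = span of standard monomials u with x*u, y*u in I (staircase corners).
Redundant generators: x^15*y^2
Minimal generators: x^12, x^11*y^5, x^10*y^7, x^8*y^8, x^7*y^9, x^6*y^15, x*y^19, y^22
Corners: y^21, x^5y^18, x^6y^14, x^7y^8, x^9y^7, x^10y^6, x^11y^4
Socle dim=7


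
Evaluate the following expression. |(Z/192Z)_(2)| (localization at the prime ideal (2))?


2-primary part: 192=2^6*3
Size=2^6=64


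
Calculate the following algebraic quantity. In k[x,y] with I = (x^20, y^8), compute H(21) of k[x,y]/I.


k[x,y], I = (x^20, y^8), d = 21
Need i < 20 and d-i < 8.
Range: 14 <= i <= 19.
H(21) = 6


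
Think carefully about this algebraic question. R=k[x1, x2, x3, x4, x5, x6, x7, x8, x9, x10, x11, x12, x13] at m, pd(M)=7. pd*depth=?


pd+depth=13
depth=13-7=6
pd*depth=7*6=42


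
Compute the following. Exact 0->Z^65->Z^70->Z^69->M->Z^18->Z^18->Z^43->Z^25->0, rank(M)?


Alt sum=0:
(-1)^0*65 + (-1)^1*70 + (-1)^2*69 + (-1)^3*? + (-1)^4*18 + (-1)^5*18 + (-1)^6*43 + (-1)^7*25=0
rank(M)=82


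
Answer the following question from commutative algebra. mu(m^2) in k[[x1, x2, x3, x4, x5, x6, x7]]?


C(n+d-1,d)=C(8,2)=28


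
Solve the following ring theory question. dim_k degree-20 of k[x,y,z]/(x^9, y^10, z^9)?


Need i<9, j<10, k<9 with i+j+k=20.
For each i, j ranges over max(0,20-i-8)..min(9,20-i):
  i=0: j in [12,9] -> 0
  i=1: j in [11,9] -> 0
  i=2: j in [10,9] -> 0
  i=3: j in [9,9] -> 1
  i=4: j in [8,9] -> 2
  i=5: j in [7,9] -> 3
  i=6: j in [6,9] -> 4
  i=7: j in [5,9] -> 5
  i=8: j in [4,9] -> 6
H(20) = 0+0+0+1+2+3+4+5+6 = 21


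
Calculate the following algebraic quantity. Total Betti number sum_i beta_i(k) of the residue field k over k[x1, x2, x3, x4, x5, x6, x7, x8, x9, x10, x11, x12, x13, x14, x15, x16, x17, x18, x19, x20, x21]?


Koszul resolution: beta_i(k)=C(n,i), n=21
sum_i C(21,i) = 2^21 = 2097152


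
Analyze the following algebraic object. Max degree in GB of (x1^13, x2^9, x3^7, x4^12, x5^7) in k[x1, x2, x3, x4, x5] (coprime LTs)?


Pure powers, coprime LTs => already GB.
Degrees: 13, 9, 7, 12, 7
Max=13


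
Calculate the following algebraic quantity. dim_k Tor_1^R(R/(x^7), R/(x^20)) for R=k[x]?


Tor_1(R/I,R/J)=(I cap J)/IJ=(x^20)/(x^27)
dim=27-20=min(7,20)=7


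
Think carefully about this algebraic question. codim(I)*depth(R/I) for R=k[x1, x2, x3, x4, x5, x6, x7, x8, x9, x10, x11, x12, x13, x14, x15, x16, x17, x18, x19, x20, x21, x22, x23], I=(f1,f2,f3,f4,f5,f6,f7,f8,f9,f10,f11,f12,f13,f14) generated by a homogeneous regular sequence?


codim=14, depth=dim(R/I)=23-14=9
Product=14*9=126


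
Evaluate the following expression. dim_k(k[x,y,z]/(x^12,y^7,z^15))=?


Basis: x^iy^jz^k, i<12,j<7,k<15
12*7*15=1260


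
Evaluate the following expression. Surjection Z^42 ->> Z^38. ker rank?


rank(ker) = 42-38 = 4


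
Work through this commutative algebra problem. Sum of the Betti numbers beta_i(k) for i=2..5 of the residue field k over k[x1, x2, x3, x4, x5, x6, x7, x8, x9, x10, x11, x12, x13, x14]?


Koszul resolution: beta_i(k)=C(n,i), n=14
C(14,2)=91, C(14,3)=364, C(14,4)=1001, C(14,5)=2002
Sum=3458


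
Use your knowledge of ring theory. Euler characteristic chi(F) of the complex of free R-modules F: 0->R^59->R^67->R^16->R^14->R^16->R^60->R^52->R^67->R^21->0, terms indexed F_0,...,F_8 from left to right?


chi = sum (-1)^i * rank:
(-1)^0*59=59
(-1)^1*67=-67
(-1)^2*16=16
(-1)^3*14=-14
(-1)^4*16=16
(-1)^5*60=-60
(-1)^6*52=52
(-1)^7*67=-67
(-1)^8*21=21
chi=-44


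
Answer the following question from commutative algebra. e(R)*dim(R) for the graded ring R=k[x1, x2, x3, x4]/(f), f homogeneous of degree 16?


e(R)=deg(f)=16, dim(R)=4-1=3
e*dim=16*3=48


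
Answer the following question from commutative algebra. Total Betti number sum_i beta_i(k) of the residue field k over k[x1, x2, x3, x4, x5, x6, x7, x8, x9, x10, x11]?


Koszul resolution: beta_i(k)=C(n,i), n=11
sum_i C(11,i) = 2^11 = 2048


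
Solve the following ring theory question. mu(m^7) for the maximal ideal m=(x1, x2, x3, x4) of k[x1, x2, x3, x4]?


Graded Nakayama: mu(m^d) = dim_k (m^d/m^(d+1)) = #degree-7 monomials in 4 vars
C(n+d-1,d)=C(10,7)=120


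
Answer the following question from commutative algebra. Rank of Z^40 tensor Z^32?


rank(M(x)N) = rank(M)*rank(N)
40*32 = 1280


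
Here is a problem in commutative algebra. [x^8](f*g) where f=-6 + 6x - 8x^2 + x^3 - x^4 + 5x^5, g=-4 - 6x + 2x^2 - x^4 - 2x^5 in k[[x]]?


[x^8] = sum a_i*b_j, i+j=8
  1*-2=-2
  -1*-1=1
Sum=-1


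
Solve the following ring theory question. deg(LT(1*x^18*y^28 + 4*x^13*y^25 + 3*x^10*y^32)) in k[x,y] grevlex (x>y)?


LT: 1*x^18*y^28
deg_x=18, deg_y=28
Total=18+28=46


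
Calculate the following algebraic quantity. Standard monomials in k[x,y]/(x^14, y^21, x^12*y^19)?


k[x,y]/I, I = (x^14, y^21, x^12*y^19)
Rect: 14x21=294. Corner: (14-12)x(21-19)=4.
dim = 294-4 = 290


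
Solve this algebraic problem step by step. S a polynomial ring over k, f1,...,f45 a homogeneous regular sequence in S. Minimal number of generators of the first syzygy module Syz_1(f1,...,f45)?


Regular sequence => Koszul complex is the minimal free resolution.
Syz_1 minimally generated by Koszul relations f_i*e_j - f_j*e_i (i<j): mu(Syz_1) = beta_2 = C(m,2) = m(m-1)/2
m=45
45*44/2 = 990


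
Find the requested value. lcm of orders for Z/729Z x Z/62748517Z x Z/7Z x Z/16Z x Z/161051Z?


Exponent = lcm of the cyclic orders; pairwise coprime => product.
3^6*13^7*7^1*2^4*11^5=729*62748517*7*16*161051=825111125315292816


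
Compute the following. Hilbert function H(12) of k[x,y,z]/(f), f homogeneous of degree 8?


C(14,2)-C(6,2)=91-15=76


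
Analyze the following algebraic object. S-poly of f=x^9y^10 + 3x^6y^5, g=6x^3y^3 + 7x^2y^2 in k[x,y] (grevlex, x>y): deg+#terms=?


LT(f)=x^9y^10, LT(g)=6x^3y^3
lcm(LM)=x^9y^10
S(f,g) (scaled by 6 to clear denominators) = 6*f - x^6y^7*g = -7x^8y^9 + 18x^6y^5
2 terms, deg 17.
17+2=19


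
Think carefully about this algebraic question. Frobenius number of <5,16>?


gcd(5,16)=1 => F=ab-a-b=5*16-5-16=80-21=59


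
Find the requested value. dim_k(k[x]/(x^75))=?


Basis: 1,x,...,x^74
dim=75


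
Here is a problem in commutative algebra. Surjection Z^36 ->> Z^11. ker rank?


rank(ker) = 36-11 = 25


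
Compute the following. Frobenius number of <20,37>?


gcd(20,37)=1 => F=ab-a-b=20*37-20-37=740-57=683


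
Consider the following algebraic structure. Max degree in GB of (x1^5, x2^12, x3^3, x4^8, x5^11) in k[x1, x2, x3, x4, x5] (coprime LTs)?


Pure powers, coprime LTs => already GB.
Degrees: 5, 12, 3, 8, 11
Max=12


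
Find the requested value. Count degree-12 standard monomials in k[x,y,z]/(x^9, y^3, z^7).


Need i<9, j<3, k<7 with i+j+k=12.
For each i, j ranges over max(0,12-i-6)..min(2,12-i):
  i=0: j in [6,2] -> 0
  i=1: j in [5,2] -> 0
  i=2: j in [4,2] -> 0
  i=3: j in [3,2] -> 0
  i=4: j in [2,2] -> 1
  i=5: j in [1,2] -> 2
  i=6: j in [0,2] -> 3
  i=7: j in [0,2] -> 3
  i=8: j in [0,2] -> 3
H(12) = 0+0+0+0+1+2+3+3+3 = 12


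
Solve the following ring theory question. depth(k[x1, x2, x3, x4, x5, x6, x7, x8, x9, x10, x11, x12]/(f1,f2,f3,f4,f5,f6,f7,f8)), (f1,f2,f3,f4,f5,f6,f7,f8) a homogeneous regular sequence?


depth(R)=12
depth(R/I)=12-8=4


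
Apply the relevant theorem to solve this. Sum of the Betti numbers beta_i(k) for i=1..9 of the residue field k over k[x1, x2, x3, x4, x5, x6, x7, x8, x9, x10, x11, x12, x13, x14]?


Koszul resolution: beta_i(k)=C(n,i), n=14
C(14,1)=14, C(14,2)=91, C(14,3)=364, C(14,4)=1001, C(14,5)=2002, C(14,6)=3003, C(14,7)=3432, C(14,8)=3003, C(14,9)=2002
Sum=14912


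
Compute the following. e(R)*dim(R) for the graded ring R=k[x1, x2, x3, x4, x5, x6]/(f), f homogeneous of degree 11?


e(R)=deg(f)=11, dim(R)=6-1=5
e*dim=11*5=55


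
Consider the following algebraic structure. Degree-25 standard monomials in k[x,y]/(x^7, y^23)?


k[x,y], I = (x^7, y^23), d = 25
Need i < 7 and d-i < 23.
Range: 3 <= i <= 6.
H(25) = 4


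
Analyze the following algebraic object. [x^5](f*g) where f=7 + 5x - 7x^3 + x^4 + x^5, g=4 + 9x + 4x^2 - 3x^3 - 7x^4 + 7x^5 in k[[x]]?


[x^5] = sum a_i*b_j, i+j=5
  7*7=49
  5*-7=-35
  -7*4=-28
  1*9=9
  1*4=4
Sum=-1


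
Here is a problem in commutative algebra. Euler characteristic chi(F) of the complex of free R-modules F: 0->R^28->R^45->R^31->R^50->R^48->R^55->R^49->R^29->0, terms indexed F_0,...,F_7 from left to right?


chi = sum (-1)^i * rank:
(-1)^0*28=28
(-1)^1*45=-45
(-1)^2*31=31
(-1)^3*50=-50
(-1)^4*48=48
(-1)^5*55=-55
(-1)^6*49=49
(-1)^7*29=-29
chi=-23


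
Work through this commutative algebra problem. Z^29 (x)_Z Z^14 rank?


rank(M(x)N) = rank(M)*rank(N)
29*14 = 406


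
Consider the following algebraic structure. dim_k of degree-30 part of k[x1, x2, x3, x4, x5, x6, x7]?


C(d+n-1,n-1)=C(36,6)=1947792


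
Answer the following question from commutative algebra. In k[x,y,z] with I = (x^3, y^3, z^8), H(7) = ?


Need i<3, j<3, k<8 with i+j+k=7.
For each i, j ranges over max(0,7-i-7)..min(2,7-i):
  i=0: j in [0,2] -> 3
  i=1: j in [0,2] -> 3
  i=2: j in [0,2] -> 3
H(7) = 3+3+3 = 9


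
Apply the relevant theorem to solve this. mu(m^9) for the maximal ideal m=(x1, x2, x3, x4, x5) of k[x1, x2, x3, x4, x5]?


Graded Nakayama: mu(m^d) = dim_k (m^d/m^(d+1)) = #degree-9 monomials in 5 vars
C(n+d-1,d)=C(13,9)=715


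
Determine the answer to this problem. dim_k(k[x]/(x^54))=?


Basis: 1,x,...,x^53
dim=54


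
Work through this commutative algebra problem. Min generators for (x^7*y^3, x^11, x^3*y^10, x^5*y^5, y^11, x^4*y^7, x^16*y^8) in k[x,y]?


Remove redundant (divisible by others).
x^16*y^8 redundant.
Min: x^11, x^7*y^3, x^5*y^5, x^4*y^7, x^3*y^10, y^11
Count=6


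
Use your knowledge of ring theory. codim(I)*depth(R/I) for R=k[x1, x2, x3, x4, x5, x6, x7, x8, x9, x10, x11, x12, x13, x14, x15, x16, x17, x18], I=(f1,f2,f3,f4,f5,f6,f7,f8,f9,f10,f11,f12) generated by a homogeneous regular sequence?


codim=12, depth=dim(R/I)=18-12=6
Product=12*6=72


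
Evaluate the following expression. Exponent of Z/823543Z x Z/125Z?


Exponent = lcm of the cyclic orders; pairwise coprime => product.
7^7*5^3=823543*125=102942875


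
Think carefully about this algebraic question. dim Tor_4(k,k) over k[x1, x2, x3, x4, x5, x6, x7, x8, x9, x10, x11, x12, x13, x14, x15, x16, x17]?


Koszul: C(n,i)=C(17,4)=2380


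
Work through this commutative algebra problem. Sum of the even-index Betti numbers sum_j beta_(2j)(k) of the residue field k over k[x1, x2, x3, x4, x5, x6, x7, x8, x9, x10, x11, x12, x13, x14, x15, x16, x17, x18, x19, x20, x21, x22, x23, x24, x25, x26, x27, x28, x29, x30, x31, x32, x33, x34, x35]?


Koszul resolution: beta_i(k)=C(n,i), n=35
sum_even C(35,i) = 2^(n-1) = 2^34 = 17179869184


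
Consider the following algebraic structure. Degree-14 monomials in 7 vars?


C(d+n-1,n-1)=C(20,6)=38760


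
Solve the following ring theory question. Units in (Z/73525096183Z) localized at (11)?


Local ring = Z/214358881Z.
phi(214358881) = 11^7*(11-1) = 194871710


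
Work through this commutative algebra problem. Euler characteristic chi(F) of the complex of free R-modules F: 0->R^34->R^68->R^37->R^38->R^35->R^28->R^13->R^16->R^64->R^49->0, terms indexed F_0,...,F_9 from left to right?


chi = sum (-1)^i * rank:
(-1)^0*34=34
(-1)^1*68=-68
(-1)^2*37=37
(-1)^3*38=-38
(-1)^4*35=35
(-1)^5*28=-28
(-1)^6*13=13
(-1)^7*16=-16
(-1)^8*64=64
(-1)^9*49=-49
chi=-16


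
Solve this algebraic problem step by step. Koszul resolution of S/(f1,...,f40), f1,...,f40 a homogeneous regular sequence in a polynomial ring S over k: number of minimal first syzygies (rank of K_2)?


Regular sequence => Koszul complex is the minimal free resolution.
Syz_1 minimally generated by Koszul relations f_i*e_j - f_j*e_i (i<j): mu(Syz_1) = beta_2 = C(m,2) = m(m-1)/2
m=40
40*39/2 = 780


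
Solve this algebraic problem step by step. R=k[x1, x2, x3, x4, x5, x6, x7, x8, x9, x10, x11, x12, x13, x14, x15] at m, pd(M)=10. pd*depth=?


pd+depth=15
depth=15-10=5
pd*depth=10*5=50


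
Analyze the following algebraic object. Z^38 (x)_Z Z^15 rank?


rank(M(x)N) = rank(M)*rank(N)
38*15 = 570


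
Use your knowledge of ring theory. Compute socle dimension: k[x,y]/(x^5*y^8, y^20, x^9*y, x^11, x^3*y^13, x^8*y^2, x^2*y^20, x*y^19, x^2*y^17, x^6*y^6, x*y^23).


Socle = ann(m) = span of standard monomials u with x*u, y*u in I (staircase corners).
Redundant generators: x*y^23, x^2*y^20
Minimal generators: x^11, x^9*y, x^8*y^2, x^6*y^6, x^5*y^8, x^3*y^13, x^2*y^17, x*y^19, y^20
Corners: y^19, xy^18, x^2y^16, x^4y^12, x^5y^7, x^7y^5, x^8y, x^10
Socle dim=8


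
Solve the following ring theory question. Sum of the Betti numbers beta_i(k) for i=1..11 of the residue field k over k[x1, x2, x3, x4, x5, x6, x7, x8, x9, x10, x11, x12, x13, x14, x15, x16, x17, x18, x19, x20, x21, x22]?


Koszul resolution: beta_i(k)=C(n,i), n=22
C(22,1)=22, C(22,2)=231, C(22,3)=1540, C(22,4)=7315, C(22,5)=26334, C(22,6)=74613, C(22,7)=170544, C(22,8)=319770, C(22,9)=497420, C(22,10)=646646, C(22,11)=705432
Sum=2449867


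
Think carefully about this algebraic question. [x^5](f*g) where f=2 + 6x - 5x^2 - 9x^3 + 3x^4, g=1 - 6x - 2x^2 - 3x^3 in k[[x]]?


[x^5] = sum a_i*b_j, i+j=5
  -5*-3=15
  -9*-2=18
  3*-6=-18
Sum=15


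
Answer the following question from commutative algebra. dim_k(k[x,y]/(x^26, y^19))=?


Basis: x^i*y^j, i<26, j<19
26*19=494


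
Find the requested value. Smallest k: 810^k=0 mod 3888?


810^k mod 3888:
k=1: 810
k=2: 2916
k=3: 1944
k=4: 0
First zero at k = 4


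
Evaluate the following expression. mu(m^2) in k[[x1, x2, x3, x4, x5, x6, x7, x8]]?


C(n+d-1,d)=C(9,2)=36


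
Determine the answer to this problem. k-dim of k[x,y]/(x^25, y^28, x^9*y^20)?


k[x,y]/I, I = (x^25, y^28, x^9*y^20)
Rect: 25x28=700. Corner: (25-9)x(28-20)=128.
dim = 700-128 = 572


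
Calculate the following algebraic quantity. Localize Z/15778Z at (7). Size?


7-primary part: 15778=7^3*46
Size=7^3=343


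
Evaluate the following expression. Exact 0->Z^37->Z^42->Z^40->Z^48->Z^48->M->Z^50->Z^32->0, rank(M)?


Alt sum=0:
(-1)^0*37 + (-1)^1*42 + (-1)^2*40 + (-1)^3*48 + (-1)^4*48 + (-1)^5*? + (-1)^6*50 + (-1)^7*32=0
rank(M)=53


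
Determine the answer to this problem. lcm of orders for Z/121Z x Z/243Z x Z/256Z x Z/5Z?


Exponent = lcm of the cyclic orders; pairwise coprime => product.
11^2*3^5*2^8*5^1=121*243*256*5=37635840


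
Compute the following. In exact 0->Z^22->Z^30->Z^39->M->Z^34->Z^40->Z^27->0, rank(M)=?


Alt sum=0:
(-1)^0*22 + (-1)^1*30 + (-1)^2*39 + (-1)^3*? + (-1)^4*34 + (-1)^5*40 + (-1)^6*27=0
rank(M)=52


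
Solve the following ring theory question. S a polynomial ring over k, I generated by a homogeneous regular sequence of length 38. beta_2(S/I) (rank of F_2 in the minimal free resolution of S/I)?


Regular sequence => Koszul complex is the minimal free resolution.
Syz_1 minimally generated by Koszul relations f_i*e_j - f_j*e_i (i<j): mu(Syz_1) = beta_2 = C(m,2) = m(m-1)/2
m=38
38*37/2 = 703


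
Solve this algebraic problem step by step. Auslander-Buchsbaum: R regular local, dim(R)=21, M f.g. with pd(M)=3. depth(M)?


pd+depth=depth(R)=21
depth=21-3=18


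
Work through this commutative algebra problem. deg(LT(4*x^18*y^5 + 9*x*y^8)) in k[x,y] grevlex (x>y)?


LT: 4*x^18*y^5
deg_x=18, deg_y=5
Total=18+5=23


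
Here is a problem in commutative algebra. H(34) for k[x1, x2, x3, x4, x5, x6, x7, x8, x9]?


C(d+n-1,n-1)=C(42,8)=118030185


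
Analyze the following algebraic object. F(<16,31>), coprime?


gcd(16,31)=1 => F=ab-a-b=16*31-16-31=496-47=449


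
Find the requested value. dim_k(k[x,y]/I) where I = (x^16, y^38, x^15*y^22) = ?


k[x,y]/I, I = (x^16, y^38, x^15*y^22)
Rect: 16x38=608. Corner: (16-15)x(38-22)=16.
dim = 608-16 = 592


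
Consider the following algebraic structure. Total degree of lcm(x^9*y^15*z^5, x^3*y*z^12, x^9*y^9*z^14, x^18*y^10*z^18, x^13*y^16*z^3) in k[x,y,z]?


lcm = componentwise max:
x: max(9,3,9,18,13)=18
y: max(15,1,9,10,16)=16
z: max(5,12,14,18,3)=18
Total=18+16+18=52


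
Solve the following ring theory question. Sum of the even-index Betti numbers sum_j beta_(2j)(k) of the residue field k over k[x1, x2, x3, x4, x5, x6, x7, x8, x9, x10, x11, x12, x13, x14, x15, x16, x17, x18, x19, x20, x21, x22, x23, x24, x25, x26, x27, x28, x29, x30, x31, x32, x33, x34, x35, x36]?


Koszul resolution: beta_i(k)=C(n,i), n=36
sum_even C(36,i) = 2^(n-1) = 2^35 = 34359738368


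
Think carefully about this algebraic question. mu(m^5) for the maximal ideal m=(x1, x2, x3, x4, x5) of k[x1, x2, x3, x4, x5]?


Graded Nakayama: mu(m^d) = dim_k (m^d/m^(d+1)) = #degree-5 monomials in 5 vars
C(n+d-1,d)=C(9,5)=126


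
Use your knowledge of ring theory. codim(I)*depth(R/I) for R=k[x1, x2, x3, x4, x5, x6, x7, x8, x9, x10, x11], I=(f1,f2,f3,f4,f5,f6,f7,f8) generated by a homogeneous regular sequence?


codim=8, depth=dim(R/I)=11-8=3
Product=8*3=24


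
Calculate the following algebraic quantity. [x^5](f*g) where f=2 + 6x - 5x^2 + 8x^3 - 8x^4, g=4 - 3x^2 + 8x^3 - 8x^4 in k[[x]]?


[x^5] = sum a_i*b_j, i+j=5
  6*-8=-48
  -5*8=-40
  8*-3=-24
Sum=-112


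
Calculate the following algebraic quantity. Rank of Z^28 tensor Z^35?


rank(M(x)N) = rank(M)*rank(N)
28*35 = 980


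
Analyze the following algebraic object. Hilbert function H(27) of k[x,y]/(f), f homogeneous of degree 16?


H(t)=d for t>=d-1.
d=16, t=27
H(27)=16


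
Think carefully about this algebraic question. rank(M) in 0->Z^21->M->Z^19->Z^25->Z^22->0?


Alt sum=0:
(-1)^0*21 + (-1)^1*? + (-1)^2*19 + (-1)^3*25 + (-1)^4*22=0
rank(M)=37


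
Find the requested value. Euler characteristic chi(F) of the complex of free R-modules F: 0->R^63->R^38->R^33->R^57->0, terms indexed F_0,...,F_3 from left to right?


chi = sum (-1)^i * rank:
(-1)^0*63=63
(-1)^1*38=-38
(-1)^2*33=33
(-1)^3*57=-57
chi=1


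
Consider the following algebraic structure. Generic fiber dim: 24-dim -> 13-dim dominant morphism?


dim(fiber)=dim(X)-dim(Y)=24-13=11


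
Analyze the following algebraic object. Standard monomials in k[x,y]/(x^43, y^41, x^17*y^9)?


k[x,y]/I, I = (x^43, y^41, x^17*y^9)
Rect: 43x41=1763. Corner: (43-17)x(41-9)=832.
dim = 1763-832 = 931


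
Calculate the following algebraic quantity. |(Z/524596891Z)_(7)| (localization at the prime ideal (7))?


7-primary part: 524596891=7^9*13
Size=7^9=40353607


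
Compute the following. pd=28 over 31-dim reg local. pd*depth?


pd+depth=31
depth=31-28=3
pd*depth=28*3=84


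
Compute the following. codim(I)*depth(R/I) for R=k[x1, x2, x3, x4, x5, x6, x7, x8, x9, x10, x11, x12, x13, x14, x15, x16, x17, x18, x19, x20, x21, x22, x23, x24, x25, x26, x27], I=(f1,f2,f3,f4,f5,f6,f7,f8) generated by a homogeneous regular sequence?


codim=8, depth=dim(R/I)=27-8=19
Product=8*19=152


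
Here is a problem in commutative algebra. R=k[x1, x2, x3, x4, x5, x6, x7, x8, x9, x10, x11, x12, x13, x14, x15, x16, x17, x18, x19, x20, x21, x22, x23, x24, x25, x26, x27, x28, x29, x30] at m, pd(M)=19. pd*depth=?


pd+depth=30
depth=30-19=11
pd*depth=19*11=209
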